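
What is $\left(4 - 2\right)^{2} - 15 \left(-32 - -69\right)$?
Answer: $-551$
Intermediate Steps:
$\left(4 - 2\right)^{2} - 15 \left(-32 - -69\right) = 2^{2} - 15 \left(-32 + 69\right) = 4 - 555 = -551$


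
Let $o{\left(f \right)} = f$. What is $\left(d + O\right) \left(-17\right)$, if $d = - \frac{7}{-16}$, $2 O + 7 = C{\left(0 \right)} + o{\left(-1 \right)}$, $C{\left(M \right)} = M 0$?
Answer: $\frac{969}{16} \approx 60.563$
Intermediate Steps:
$C{\left(M \right)} = 0$
$O = -4$ ($O = - \frac{7}{2} + \frac{0 - 1}{2} = - \frac{7}{2} + \frac{1}{2} \left(-1\right) = - \frac{7}{2} - \frac{1}{2} = -4$)
$d = \frac{7}{16}$ ($d = \left(-7\right) \left(- \frac{1}{16}\right) = \frac{7}{16} \approx 0.4375$)
$\left(d + O\right) \left(-17\right) = \left(\frac{7}{16} - 4\right) \left(-17\right) = \left(- \frac{57}{16}\right) \left(-17\right) = \frac{969}{16}$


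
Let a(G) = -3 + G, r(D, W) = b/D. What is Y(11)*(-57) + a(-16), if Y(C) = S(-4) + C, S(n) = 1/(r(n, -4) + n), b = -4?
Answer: -627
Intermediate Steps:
r(D, W) = -4/D
S(n) = 1/(n - 4/n) (S(n) = 1/(-4/n + n) = 1/(n - 4/n))
Y(C) = -1/3 + C (Y(C) = -4/(-4 + (-4)**2) + C = -4/(-4 + 16) + C = -4/12 + C = -4*1/12 + C = -1/3 + C)
Y(11)*(-57) + a(-16) = (-1/3 + 11)*(-57) + (-3 - 16) = (32/3)*(-57) - 19 = -608 - 19 = -627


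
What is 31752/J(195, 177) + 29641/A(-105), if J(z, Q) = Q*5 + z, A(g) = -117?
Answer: -131006/585 ≈ -223.94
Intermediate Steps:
J(z, Q) = z + 5*Q (J(z, Q) = 5*Q + z = z + 5*Q)
31752/J(195, 177) + 29641/A(-105) = 31752/(195 + 5*177) + 29641/(-117) = 31752/(195 + 885) + 29641*(-1/117) = 31752/1080 - 29641/117 = 31752*(1/1080) - 29641/117 = 147/5 - 29641/117 = -131006/585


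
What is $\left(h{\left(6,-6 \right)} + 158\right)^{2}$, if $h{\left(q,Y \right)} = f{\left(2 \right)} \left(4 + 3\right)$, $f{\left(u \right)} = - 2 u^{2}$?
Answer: $10404$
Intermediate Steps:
$h{\left(q,Y \right)} = -56$ ($h{\left(q,Y \right)} = - 2 \cdot 2^{2} \left(4 + 3\right) = \left(-2\right) 4 \cdot 7 = \left(-8\right) 7 = -56$)
$\left(h{\left(6,-6 \right)} + 158\right)^{2} = \left(-56 + 158\right)^{2} = 102^{2} = 10404$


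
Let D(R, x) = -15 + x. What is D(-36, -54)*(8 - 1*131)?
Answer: 8487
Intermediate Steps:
D(-36, -54)*(8 - 1*131) = (-15 - 54)*(8 - 1*131) = -69*(8 - 131) = -69*(-123) = 8487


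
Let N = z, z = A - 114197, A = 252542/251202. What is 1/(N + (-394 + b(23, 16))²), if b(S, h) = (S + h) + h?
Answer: 125601/91061395 ≈ 0.0013793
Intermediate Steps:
A = 126271/125601 (A = 252542*(1/251202) = 126271/125601 ≈ 1.0053)
b(S, h) = S + 2*h
z = -14343131126/125601 (z = 126271/125601 - 114197 = -14343131126/125601 ≈ -1.1420e+5)
N = -14343131126/125601 ≈ -1.1420e+5
1/(N + (-394 + b(23, 16))²) = 1/(-14343131126/125601 + (-394 + (23 + 2*16))²) = 1/(-14343131126/125601 + (-394 + (23 + 32))²) = 1/(-14343131126/125601 + (-394 + 55)²) = 1/(-14343131126/125601 + (-339)²) = 1/(-14343131126/125601 + 114921) = 1/(91061395/125601) = 125601/91061395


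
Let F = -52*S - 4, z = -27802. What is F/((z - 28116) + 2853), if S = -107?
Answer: -1112/10613 ≈ -0.10478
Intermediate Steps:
F = 5560 (F = -52*(-107) - 4 = 5564 - 4 = 5560)
F/((z - 28116) + 2853) = 5560/((-27802 - 28116) + 2853) = 5560/(-55918 + 2853) = 5560/(-53065) = 5560*(-1/53065) = -1112/10613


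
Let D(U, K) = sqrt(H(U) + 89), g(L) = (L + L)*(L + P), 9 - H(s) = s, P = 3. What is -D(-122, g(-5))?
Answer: -2*sqrt(55) ≈ -14.832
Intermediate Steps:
H(s) = 9 - s
g(L) = 2*L*(3 + L) (g(L) = (L + L)*(L + 3) = (2*L)*(3 + L) = 2*L*(3 + L))
D(U, K) = sqrt(98 - U) (D(U, K) = sqrt((9 - U) + 89) = sqrt(98 - U))
-D(-122, g(-5)) = -sqrt(98 - 1*(-122)) = -sqrt(98 + 122) = -sqrt(220) = -2*sqrt(55)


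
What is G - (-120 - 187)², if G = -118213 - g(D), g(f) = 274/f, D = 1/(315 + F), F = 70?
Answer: -317952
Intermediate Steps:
D = 1/385 (D = 1/(315 + 70) = 1/385 ≈ 0.0025974)
G = -223703 (G = -118213 - 274/1/385 = -118213 - 274*385 = -118213 - 1*105490 = -118213 - 105490 = -223703)
G - (-120 - 187)² = -223703 - (-120 - 187)² = -223703 - 1*(-307)² = -223703 - 1*94249 = -223703 - 94249 = -317952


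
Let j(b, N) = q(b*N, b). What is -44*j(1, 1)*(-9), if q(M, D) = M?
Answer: 396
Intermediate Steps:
j(b, N) = N*b (j(b, N) = b*N = N*b)
-44*j(1, 1)*(-9) = -44*(-9) = 396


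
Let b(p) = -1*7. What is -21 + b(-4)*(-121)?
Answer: 826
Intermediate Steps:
b(p) = -7
-21 + b(-4)*(-121) = -21 - 7*(-121) = -21 + 847 = 826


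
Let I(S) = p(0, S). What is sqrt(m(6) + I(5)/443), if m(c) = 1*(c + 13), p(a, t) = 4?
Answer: sqrt(3730503)/443 ≈ 4.3599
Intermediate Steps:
I(S) = 4
m(c) = 13 + c (m(c) = 1*(13 + c) = 13 + c)
sqrt(m(6) + I(5)/443) = sqrt((13 + 6) + 4/443) = sqrt(19 + 4*(1/443)) = sqrt(19 + 4/443) = sqrt(8421/443) = sqrt(3730503)/443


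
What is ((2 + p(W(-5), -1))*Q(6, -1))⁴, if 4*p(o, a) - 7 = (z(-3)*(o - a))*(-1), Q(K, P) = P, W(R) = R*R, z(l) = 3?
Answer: 15752961/256 ≈ 61535.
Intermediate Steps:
W(R) = R²
p(o, a) = 7/4 - 3*o/4 + 3*a/4 (p(o, a) = 7/4 + ((3*(o - a))*(-1))/4 = 7/4 + ((-3*a + 3*o)*(-1))/4 = 7/4 + (-3*o + 3*a)/4 = 7/4 + (-3*o/4 + 3*a/4) = 7/4 - 3*o/4 + 3*a/4)
((2 + p(W(-5), -1))*Q(6, -1))⁴ = ((2 + (7/4 - ¾*(-5)² + (¾)*(-1)))*(-1))⁴ = ((2 + (7/4 - ¾*25 - ¾))*(-1))⁴ = ((2 + (7/4 - 75/4 - ¾))*(-1))⁴ = ((2 - 71/4)*(-1))⁴ = (-63/4*(-1))⁴ = (63/4)⁴ = 15752961/256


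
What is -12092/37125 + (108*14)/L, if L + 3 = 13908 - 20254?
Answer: -18986444/33672375 ≈ -0.56386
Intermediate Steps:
L = -6349 (L = -3 + (13908 - 20254) = -3 - 6346 = -6349)
-12092/37125 + (108*14)/L = -12092/37125 + (108*14)/(-6349) = -12092*1/37125 + 1512*(-1/6349) = -12092/37125 - 216/907 = -18986444/33672375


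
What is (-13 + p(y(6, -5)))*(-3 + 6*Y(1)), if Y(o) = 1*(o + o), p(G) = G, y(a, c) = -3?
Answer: -144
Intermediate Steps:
Y(o) = 2*o (Y(o) = 1*(2*o) = 2*o)
(-13 + p(y(6, -5)))*(-3 + 6*Y(1)) = (-13 - 3)*(-3 + 6*(2*1)) = -16*(-3 + 6*2) = -16*(-3 + 12) = -16*9 = -144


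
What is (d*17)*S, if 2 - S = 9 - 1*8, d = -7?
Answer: -119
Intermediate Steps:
S = 1 (S = 2 - (9 - 1*8) = 2 - (9 - 8) = 2 - 1*1 = 2 - 1 = 1)
(d*17)*S = -7*17*1 = -119*1 = -119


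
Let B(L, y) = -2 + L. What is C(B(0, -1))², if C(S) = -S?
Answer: 4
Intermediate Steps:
C(B(0, -1))² = (-(-2 + 0))² = (-1*(-2))² = 2² = 4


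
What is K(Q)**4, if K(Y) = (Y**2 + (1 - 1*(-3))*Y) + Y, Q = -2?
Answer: 1296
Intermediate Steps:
K(Y) = Y**2 + 5*Y (K(Y) = (Y**2 + (1 + 3)*Y) + Y = (Y**2 + 4*Y) + Y = Y**2 + 5*Y)
K(Q)**4 = (-2*(5 - 2))**4 = (-2*3)**4 = (-6)**4 = 1296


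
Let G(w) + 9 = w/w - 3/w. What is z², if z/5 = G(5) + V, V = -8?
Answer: 6889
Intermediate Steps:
G(w) = -8 - 3/w (G(w) = -9 + (w/w - 3/w) = -9 + (1 - 3/w) = -8 - 3/w)
z = -83 (z = 5*((-8 - 3/5) - 8) = 5*((-8 - 3*⅕) - 8) = 5*((-8 - ⅗) - 8) = 5*(-43/5 - 8) = 5*(-83/5) = -83)
z² = (-83)² = 6889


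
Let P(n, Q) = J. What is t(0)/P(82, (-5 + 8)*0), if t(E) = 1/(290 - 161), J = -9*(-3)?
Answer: 1/3483 ≈ 0.00028711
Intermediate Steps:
J = 27
P(n, Q) = 27
t(E) = 1/129
t(0)/P(82, (-5 + 8)*0) = (1/129)/27 = (1/129)*(1/27) = 1/3483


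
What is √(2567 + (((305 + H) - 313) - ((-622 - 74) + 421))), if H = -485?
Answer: 9*√29 ≈ 48.466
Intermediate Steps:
√(2567 + (((305 + H) - 313) - ((-622 - 74) + 421))) = √(2567 + (((305 - 485) - 313) - ((-622 - 74) + 421))) = √(2567 + ((-180 - 313) - (-696 + 421))) = √(2567 + (-493 - 1*(-275))) = √(2567 + (-493 + 275)) = √(2567 - 218) = √2349 = 9*√29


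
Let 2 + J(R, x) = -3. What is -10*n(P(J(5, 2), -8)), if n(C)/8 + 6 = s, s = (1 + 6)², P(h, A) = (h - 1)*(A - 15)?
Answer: -3440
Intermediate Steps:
J(R, x) = -5 (J(R, x) = -2 - 3 = -5)
P(h, A) = (-1 + h)*(-15 + A)
s = 49 (s = 7² = 49)
n(C) = 344 (n(C) = -48 + 8*49 = -48 + 392 = 344)
-10*n(P(J(5, 2), -8)) = -10*344 = -3440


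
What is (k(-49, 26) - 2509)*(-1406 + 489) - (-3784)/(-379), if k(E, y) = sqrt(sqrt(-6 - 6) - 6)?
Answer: 871981603/379 - 917*sqrt(-6 + 2*I*sqrt(3)) ≈ 2.3001e+6 - 2331.4*I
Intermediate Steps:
k(E, y) = sqrt(-6 + 2*I*sqrt(3)) (k(E, y) = sqrt(sqrt(-12) - 6) = sqrt(2*I*sqrt(3) - 6) = sqrt(-6 + 2*I*sqrt(3)))
(k(-49, 26) - 2509)*(-1406 + 489) - (-3784)/(-379) = (sqrt(-6 + 2*I*sqrt(3)) - 2509)*(-1406 + 489) - (-3784)/(-379) = (-2509 + sqrt(-6 + 2*I*sqrt(3)))*(-917) - (-3784)*(-1)/379 = (2300753 - 917*sqrt(-6 + 2*I*sqrt(3))) - 1*3784/379 = (2300753 - 917*sqrt(-6 + 2*I*sqrt(3))) - 3784/379 = 871981603/379 - 917*sqrt(-6 + 2*I*sqrt(3))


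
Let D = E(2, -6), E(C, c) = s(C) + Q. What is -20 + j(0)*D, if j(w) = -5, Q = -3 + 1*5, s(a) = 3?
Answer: -45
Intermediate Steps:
Q = 2 (Q = -3 + 5 = 2)
E(C, c) = 5 (E(C, c) = 3 + 2 = 5)
D = 5
-20 + j(0)*D = -20 - 5*5 = -20 - 25 = -45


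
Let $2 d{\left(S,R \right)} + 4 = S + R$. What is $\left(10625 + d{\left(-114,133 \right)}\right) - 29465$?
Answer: $- \frac{37665}{2} \approx -18833.0$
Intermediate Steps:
$d{\left(S,R \right)} = -2 + \frac{R}{2} + \frac{S}{2}$ ($d{\left(S,R \right)} = -2 + \frac{S + R}{2} = -2 + \frac{R + S}{2} = -2 + \left(\frac{R}{2} + \frac{S}{2}\right) = -2 + \frac{R}{2} + \frac{S}{2}$)
$\left(10625 + d{\left(-114,133 \right)}\right) - 29465 = \left(10625 + \left(-2 + \frac{1}{2} \cdot 133 + \frac{1}{2} \left(-114\right)\right)\right) - 29465 = \left(10625 - - \frac{15}{2}\right) - 29465 = \left(10625 + \frac{15}{2}\right) - 29465 = \frac{21265}{2} - 29465 = - \frac{37665}{2}$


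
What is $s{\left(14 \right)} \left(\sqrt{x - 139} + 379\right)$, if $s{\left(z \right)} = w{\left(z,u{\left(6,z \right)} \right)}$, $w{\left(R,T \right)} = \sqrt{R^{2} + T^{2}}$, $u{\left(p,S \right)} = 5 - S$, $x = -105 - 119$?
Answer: $\sqrt{277} \left(379 + 11 i \sqrt{3}\right) \approx 6307.8 + 317.1 i$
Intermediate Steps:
$x = -224$
$s{\left(z \right)} = \sqrt{z^{2} + \left(5 - z\right)^{2}}$
$s{\left(14 \right)} \left(\sqrt{x - 139} + 379\right) = \sqrt{14^{2} + \left(-5 + 14\right)^{2}} \left(\sqrt{-224 - 139} + 379\right) = \sqrt{196 + 9^{2}} \left(\sqrt{-363} + 379\right) = \sqrt{196 + 81} \left(11 i \sqrt{3} + 379\right) = \sqrt{277} \left(379 + 11 i \sqrt{3}\right)$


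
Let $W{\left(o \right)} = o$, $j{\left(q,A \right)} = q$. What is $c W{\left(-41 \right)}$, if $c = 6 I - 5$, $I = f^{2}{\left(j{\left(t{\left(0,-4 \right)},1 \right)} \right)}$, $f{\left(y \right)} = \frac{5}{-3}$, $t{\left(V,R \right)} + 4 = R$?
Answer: $- \frac{1435}{3} \approx -478.33$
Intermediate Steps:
$t{\left(V,R \right)} = -4 + R$
$f{\left(y \right)} = - \frac{5}{3}$ ($f{\left(y \right)} = 5 \left(- \frac{1}{3}\right) = - \frac{5}{3}$)
$I = \frac{25}{9}$ ($I = \left(- \frac{5}{3}\right)^{2} = \frac{25}{9} \approx 2.7778$)
$c = \frac{35}{3}$ ($c = 6 \cdot \frac{25}{9} - 5 = \frac{50}{3} - 5 = \frac{35}{3} \approx 11.667$)
$c W{\left(-41 \right)} = \frac{35}{3} \left(-41\right) = - \frac{1435}{3}$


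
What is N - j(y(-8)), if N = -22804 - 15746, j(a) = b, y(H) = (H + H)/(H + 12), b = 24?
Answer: -38574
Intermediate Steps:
y(H) = 2*H/(12 + H) (y(H) = (2*H)/(12 + H) = 2*H/(12 + H))
j(a) = 24
N = -38550
N - j(y(-8)) = -38550 - 1*24 = -38550 - 24 = -38574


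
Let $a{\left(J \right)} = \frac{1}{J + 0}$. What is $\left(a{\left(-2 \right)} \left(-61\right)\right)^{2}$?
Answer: $\frac{3721}{4} \approx 930.25$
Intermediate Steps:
$a{\left(J \right)} = \frac{1}{J}$
$\left(a{\left(-2 \right)} \left(-61\right)\right)^{2} = \left(\frac{1}{-2} \left(-61\right)\right)^{2} = \left(\left(- \frac{1}{2}\right) \left(-61\right)\right)^{2} = \left(\frac{61}{2}\right)^{2} = \frac{3721}{4}$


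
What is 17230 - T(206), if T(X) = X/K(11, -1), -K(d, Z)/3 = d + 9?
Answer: 517003/30 ≈ 17233.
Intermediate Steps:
K(d, Z) = -27 - 3*d (K(d, Z) = -3*(d + 9) = -3*(9 + d) = -27 - 3*d)
T(X) = -X/60 (T(X) = X/(-27 - 3*11) = X/(-27 - 33) = X/(-60) = X*(-1/60) = -X/60)
17230 - T(206) = 17230 - (-1)*206/60 = 17230 - 1*(-103/30) = 17230 + 103/30 = 517003/30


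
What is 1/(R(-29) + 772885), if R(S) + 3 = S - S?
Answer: 1/772882 ≈ 1.2939e-6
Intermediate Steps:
R(S) = -3 (R(S) = -3 + (S - S) = -3 + 0 = -3)
1/(R(-29) + 772885) = 1/(-3 + 772885) = 1/772882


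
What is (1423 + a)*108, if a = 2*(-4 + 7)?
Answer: 154332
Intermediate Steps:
a = 6 (a = 2*3 = 6)
(1423 + a)*108 = (1423 + 6)*108 = 1429*108 = 154332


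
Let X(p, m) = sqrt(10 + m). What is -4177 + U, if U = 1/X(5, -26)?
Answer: -4177 - I/4 ≈ -4177.0 - 0.25*I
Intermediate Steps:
U = -I/4 (U = 1/(sqrt(10 - 26)) = 1/(sqrt(-16)) = 1/(4*I) = -I/4 ≈ -0.25*I)
-4177 + U = -4177 - I/4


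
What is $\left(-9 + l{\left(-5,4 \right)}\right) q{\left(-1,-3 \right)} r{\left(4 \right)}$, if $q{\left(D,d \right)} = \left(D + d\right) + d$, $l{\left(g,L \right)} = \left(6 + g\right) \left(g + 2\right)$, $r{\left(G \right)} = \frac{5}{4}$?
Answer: $105$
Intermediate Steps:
$r{\left(G \right)} = \frac{5}{4}$ ($r{\left(G \right)} = 5 \cdot \frac{1}{4} = \frac{5}{4}$)
$l{\left(g,L \right)} = \left(2 + g\right) \left(6 + g\right)$ ($l{\left(g,L \right)} = \left(6 + g\right) \left(2 + g\right) = \left(2 + g\right) \left(6 + g\right)$)
$q{\left(D,d \right)} = D + 2 d$
$\left(-9 + l{\left(-5,4 \right)}\right) q{\left(-1,-3 \right)} r{\left(4 \right)} = \left(-9 + \left(12 + \left(-5\right)^{2} + 8 \left(-5\right)\right)\right) \left(-1 + 2 \left(-3\right)\right) \frac{5}{4} = \left(-9 + \left(12 + 25 - 40\right)\right) \left(-1 - 6\right) \frac{5}{4} = \left(-9 - 3\right) \left(\left(-7\right) \frac{5}{4}\right) = \left(-12\right) \left(- \frac{35}{4}\right) = 105$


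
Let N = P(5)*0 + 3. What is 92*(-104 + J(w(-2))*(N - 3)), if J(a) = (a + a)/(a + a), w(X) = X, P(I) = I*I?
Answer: -9568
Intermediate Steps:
P(I) = I²
J(a) = 1 (J(a) = (2*a)/((2*a)) = (2*a)*(1/(2*a)) = 1)
N = 3 (N = 5²*0 + 3 = 25*0 + 3 = 0 + 3 = 3)
92*(-104 + J(w(-2))*(N - 3)) = 92*(-104 + 1*(3 - 3)) = 92*(-104 + 1*0) = 92*(-104 + 0) = 92*(-104) = -9568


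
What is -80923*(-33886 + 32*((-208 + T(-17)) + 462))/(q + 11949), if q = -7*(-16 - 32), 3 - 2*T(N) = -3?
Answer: 7606762/45 ≈ 1.6904e+5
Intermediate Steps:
T(N) = 3 (T(N) = 3/2 - ½*(-3) = 3/2 + 3/2 = 3)
q = 336 (q = -7*(-48) = 336)
-80923*(-33886 + 32*((-208 + T(-17)) + 462))/(q + 11949) = -80923*(-33886 + 32*((-208 + 3) + 462))/(336 + 11949) = -(-2742156778/12285 + 2589536*(-205 + 462)/12285) = -80923/(12285/(-33886 + 32*257)) = -80923/(12285/(-33886 + 8224)) = -80923/(12285/(-25662)) = -80923/(12285*(-1/25662)) = -80923/(-45/94) = -80923*(-94/45) = 7606762/45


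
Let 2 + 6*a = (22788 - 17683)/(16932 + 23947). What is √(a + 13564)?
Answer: √90664713331438/81758 ≈ 116.46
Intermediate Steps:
a = -25551/81758 (a = -⅓ + ((22788 - 17683)/(16932 + 23947))/6 = -⅓ + (5105/40879)/6 = -⅓ + (5105*(1/40879))/6 = -⅓ + (⅙)*(5105/40879) = -⅓ + 5105/245274 = -25551/81758 ≈ -0.31252)
√(a + 13564) = √(-25551/81758 + 13564) = √(1108939961/81758) = √90664713331438/81758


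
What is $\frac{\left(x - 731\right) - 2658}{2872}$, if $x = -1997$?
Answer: $- \frac{2693}{1436} \approx -1.8753$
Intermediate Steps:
$\frac{\left(x - 731\right) - 2658}{2872} = \frac{\left(-1997 - 731\right) - 2658}{2872} = \left(-2728 - 2658\right) \frac{1}{2872} = \left(-5386\right) \frac{1}{2872} = - \frac{2693}{1436}$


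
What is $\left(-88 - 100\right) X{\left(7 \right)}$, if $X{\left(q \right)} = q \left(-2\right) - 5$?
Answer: $3572$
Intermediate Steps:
$X{\left(q \right)} = -5 - 2 q$ ($X{\left(q \right)} = - 2 q - 5 = -5 - 2 q$)
$\left(-88 - 100\right) X{\left(7 \right)} = \left(-88 - 100\right) \left(-5 - 14\right) = - 188 \left(-5 - 14\right) = \left(-188\right) \left(-19\right) = 3572$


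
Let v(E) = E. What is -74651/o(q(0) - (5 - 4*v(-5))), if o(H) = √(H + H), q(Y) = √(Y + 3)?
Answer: 74651*I*√2/(2*√(25 - √3)) ≈ 10943.0*I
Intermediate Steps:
q(Y) = √(3 + Y)
o(H) = √2*√H (o(H) = √(2*H) = √2*√H)
-74651/o(q(0) - (5 - 4*v(-5))) = -74651*√2/(2*√(√(3 + 0) - (5 - 4*(-5)))) = -74651*√2/(2*√(√3 - (5 + 20))) = -74651*√2/(2*√(√3 - 1*25)) = -74651*√2/(2*√(√3 - 25)) = -74651*√2/(2*√(-25 + √3))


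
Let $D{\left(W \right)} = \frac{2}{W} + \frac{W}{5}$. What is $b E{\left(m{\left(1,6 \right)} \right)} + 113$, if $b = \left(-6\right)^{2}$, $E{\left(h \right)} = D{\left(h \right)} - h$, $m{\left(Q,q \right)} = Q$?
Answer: $\frac{781}{5} \approx 156.2$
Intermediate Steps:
$D{\left(W \right)} = \frac{2}{W} + \frac{W}{5}$ ($D{\left(W \right)} = \frac{2}{W} + W \frac{1}{5} = \frac{2}{W} + \frac{W}{5}$)
$E{\left(h \right)} = \frac{2}{h} - \frac{4 h}{5}$ ($E{\left(h \right)} = \left(\frac{2}{h} + \frac{h}{5}\right) - h = \frac{2}{h} - \frac{4 h}{5}$)
$b = 36$
$b E{\left(m{\left(1,6 \right)} \right)} + 113 = 36 \left(\frac{2}{1} - \frac{4}{5}\right) + 113 = 36 \left(2 \cdot 1 - \frac{4}{5}\right) + 113 = 36 \left(2 - \frac{4}{5}\right) + 113 = 36 \cdot \frac{6}{5} + 113 = \frac{216}{5} + 113 = \frac{781}{5}$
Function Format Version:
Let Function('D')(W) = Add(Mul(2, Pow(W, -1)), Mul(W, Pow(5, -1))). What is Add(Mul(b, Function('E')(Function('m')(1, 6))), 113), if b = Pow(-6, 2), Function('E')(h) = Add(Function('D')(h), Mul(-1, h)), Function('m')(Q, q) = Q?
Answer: Rational(781, 5) ≈ 156.20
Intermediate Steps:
Function('D')(W) = Add(Mul(2, Pow(W, -1)), Mul(Rational(1, 5), W)) (Function('D')(W) = Add(Mul(2, Pow(W, -1)), Mul(W, Rational(1, 5))) = Add(Mul(2, Pow(W, -1)), Mul(Rational(1, 5), W)))
Function('E')(h) = Add(Mul(2, Pow(h, -1)), Mul(Rational(-4, 5), h)) (Function('E')(h) = Add(Add(Mul(2, Pow(h, -1)), Mul(Rational(1, 5), h)), Mul(-1, h)) = Add(Mul(2, Pow(h, -1)), Mul(Rational(-4, 5), h)))
b = 36
Add(Mul(b, Function('E')(Function('m')(1, 6))), 113) = Add(Mul(36, Add(Mul(2, Pow(1, -1)), Mul(Rational(-4, 5), 1))), 113) = Add(Mul(36, Add(Mul(2, 1), Rational(-4, 5))), 113) = Add(Mul(36, Add(2, Rational(-4, 5))), 113) = Add(Mul(36, Rational(6, 5)), 113) = Add(Rational(216, 5), 113) = Rational(781, 5)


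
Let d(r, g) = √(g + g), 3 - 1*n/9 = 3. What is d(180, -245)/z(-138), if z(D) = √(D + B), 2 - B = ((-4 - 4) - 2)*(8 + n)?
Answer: √35/2 ≈ 2.9580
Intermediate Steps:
n = 0 (n = 27 - 9*3 = 27 - 27 = 0)
B = 82 (B = 2 - ((-4 - 4) - 2)*(8 + 0) = 2 - (-8 - 2)*8 = 2 - (-10)*8 = 2 - 1*(-80) = 2 + 80 = 82)
d(r, g) = √2*√g (d(r, g) = √(2*g) = √2*√g)
z(D) = √(82 + D) (z(D) = √(D + 82) = √(82 + D))
d(180, -245)/z(-138) = (√2*√(-245))/(√(82 - 138)) = (√2*(7*I*√5))/(√(-56)) = (7*I*√10)/((2*I*√14)) = (7*I*√10)*(-I*√14/28) = √35/2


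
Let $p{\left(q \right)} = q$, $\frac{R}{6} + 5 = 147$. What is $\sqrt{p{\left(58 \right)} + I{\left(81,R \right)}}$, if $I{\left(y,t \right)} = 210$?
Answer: $2 \sqrt{67} \approx 16.371$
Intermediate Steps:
$R = 852$ ($R = -30 + 6 \cdot 147 = -30 + 882 = 852$)
$\sqrt{p{\left(58 \right)} + I{\left(81,R \right)}} = \sqrt{58 + 210} = \sqrt{268} = 2 \sqrt{67}$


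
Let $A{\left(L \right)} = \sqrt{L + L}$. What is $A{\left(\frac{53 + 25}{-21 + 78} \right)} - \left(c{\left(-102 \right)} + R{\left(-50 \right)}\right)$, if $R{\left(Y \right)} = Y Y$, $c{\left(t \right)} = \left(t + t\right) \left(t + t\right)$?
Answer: $-44116 + \frac{2 \sqrt{247}}{19} \approx -44114.0$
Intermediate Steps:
$c{\left(t \right)} = 4 t^{2}$ ($c{\left(t \right)} = 2 t 2 t = 4 t^{2}$)
$R{\left(Y \right)} = Y^{2}$
$A{\left(L \right)} = \sqrt{2} \sqrt{L}$ ($A{\left(L \right)} = \sqrt{2 L} = \sqrt{2} \sqrt{L}$)
$A{\left(\frac{53 + 25}{-21 + 78} \right)} - \left(c{\left(-102 \right)} + R{\left(-50 \right)}\right) = \sqrt{2} \sqrt{\frac{53 + 25}{-21 + 78}} - \left(4 \left(-102\right)^{2} + \left(-50\right)^{2}\right) = \sqrt{2} \sqrt{\frac{78}{57}} - \left(4 \cdot 10404 + 2500\right) = \sqrt{2} \sqrt{78 \cdot \frac{1}{57}} - \left(41616 + 2500\right) = \sqrt{2} \sqrt{\frac{26}{19}} - 44116 = \sqrt{2} \frac{\sqrt{494}}{19} - 44116 = \frac{2 \sqrt{247}}{19} - 44116 = -44116 + \frac{2 \sqrt{247}}{19}$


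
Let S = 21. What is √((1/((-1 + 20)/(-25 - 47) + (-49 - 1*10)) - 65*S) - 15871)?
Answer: 2*I*√78455285107/4267 ≈ 131.29*I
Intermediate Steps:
√((1/((-1 + 20)/(-25 - 47) + (-49 - 1*10)) - 65*S) - 15871) = √((1/((-1 + 20)/(-25 - 47) + (-49 - 1*10)) - 65*21) - 15871) = √((1/(19/(-72) + (-49 - 10)) - 1365) - 15871) = √((1/(19*(-1/72) - 59) - 1365) - 15871) = √((1/(-19/72 - 59) - 1365) - 15871) = √((1/(-4267/72) - 1365) - 15871) = √((-72/4267 - 1365) - 15871) = √(-5824527/4267 - 15871) = √(-73546084/4267) = 2*I*√78455285107/4267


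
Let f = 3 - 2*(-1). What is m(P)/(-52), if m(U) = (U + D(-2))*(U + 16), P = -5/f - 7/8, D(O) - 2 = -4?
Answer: 3503/3328 ≈ 1.0526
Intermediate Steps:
D(O) = -2 (D(O) = 2 - 4 = -2)
f = 5 (f = 3 + 2 = 5)
P = -15/8 (P = -5/5 - 7/8 = -5*1/5 - 7*1/8 = -1 - 7/8 = -15/8 ≈ -1.8750)
m(U) = (-2 + U)*(16 + U) (m(U) = (U - 2)*(U + 16) = (-2 + U)*(16 + U))
m(P)/(-52) = (-32 + (-15/8)**2 + 14*(-15/8))/(-52) = (-32 + 225/64 - 105/4)*(-1/52) = -3503/64*(-1/52) = 3503/3328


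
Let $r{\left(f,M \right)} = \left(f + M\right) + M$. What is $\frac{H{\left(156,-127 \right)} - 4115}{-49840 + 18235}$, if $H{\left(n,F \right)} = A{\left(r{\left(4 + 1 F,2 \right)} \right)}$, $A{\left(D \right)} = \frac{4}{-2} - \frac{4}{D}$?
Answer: $\frac{489919}{3760995} \approx 0.13026$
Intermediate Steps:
$r{\left(f,M \right)} = f + 2 M$ ($r{\left(f,M \right)} = \left(M + f\right) + M = f + 2 M$)
$A{\left(D \right)} = -2 - \frac{4}{D}$ ($A{\left(D \right)} = 4 \left(- \frac{1}{2}\right) - \frac{4}{D} = -2 - \frac{4}{D}$)
$H{\left(n,F \right)} = -2 - \frac{4}{8 + F}$ ($H{\left(n,F \right)} = -2 - \frac{4}{\left(4 + 1 F\right) + 2 \cdot 2} = -2 - \frac{4}{\left(4 + F\right) + 4} = -2 - \frac{4}{8 + F}$)
$\frac{H{\left(156,-127 \right)} - 4115}{-49840 + 18235} = \frac{\frac{2 \left(-10 - -127\right)}{8 - 127} - 4115}{-49840 + 18235} = \frac{\frac{2 \left(-10 + 127\right)}{-119} - 4115}{-31605} = \left(2 \left(- \frac{1}{119}\right) 117 - 4115\right) \left(- \frac{1}{31605}\right) = \left(- \frac{234}{119} - 4115\right) \left(- \frac{1}{31605}\right) = \left(- \frac{489919}{119}\right) \left(- \frac{1}{31605}\right) = \frac{489919}{3760995}$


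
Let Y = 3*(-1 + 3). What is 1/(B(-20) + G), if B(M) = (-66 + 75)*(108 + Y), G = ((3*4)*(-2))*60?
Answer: -1/414 ≈ -0.0024155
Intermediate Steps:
Y = 6 (Y = 3*2 = 6)
G = -1440 (G = (12*(-2))*60 = -24*60 = -1440)
B(M) = 1026 (B(M) = (-66 + 75)*(108 + 6) = 9*114 = 1026)
1/(B(-20) + G) = 1/(1026 - 1440) = 1/(-414) = -1/414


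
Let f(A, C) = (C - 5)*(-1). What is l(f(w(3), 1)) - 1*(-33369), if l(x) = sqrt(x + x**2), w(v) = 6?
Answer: 33369 + 2*sqrt(5) ≈ 33374.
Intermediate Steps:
f(A, C) = 5 - C (f(A, C) = (-5 + C)*(-1) = 5 - C)
l(f(w(3), 1)) - 1*(-33369) = sqrt((5 - 1*1)*(1 + (5 - 1*1))) - 1*(-33369) = sqrt((5 - 1)*(1 + (5 - 1))) + 33369 = sqrt(4*(1 + 4)) + 33369 = sqrt(4*5) + 33369 = sqrt(20) + 33369 = 2*sqrt(5) + 33369 = 33369 + 2*sqrt(5)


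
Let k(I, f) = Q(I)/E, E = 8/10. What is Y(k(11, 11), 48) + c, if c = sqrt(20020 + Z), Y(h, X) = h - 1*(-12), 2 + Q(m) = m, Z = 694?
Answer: 93/4 + sqrt(20714) ≈ 167.17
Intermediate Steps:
Q(m) = -2 + m
E = 4/5 (E = 8*(1/10) = 4/5 ≈ 0.80000)
k(I, f) = -5/2 + 5*I/4 (k(I, f) = (-2 + I)/(4/5) = (-2 + I)*(5/4) = -5/2 + 5*I/4)
Y(h, X) = 12 + h (Y(h, X) = h + 12 = 12 + h)
c = sqrt(20714) (c = sqrt(20020 + 694) = sqrt(20714) ≈ 143.92)
Y(k(11, 11), 48) + c = (12 + (-5/2 + (5/4)*11)) + sqrt(20714) = (12 + (-5/2 + 55/4)) + sqrt(20714) = (12 + 45/4) + sqrt(20714) = 93/4 + sqrt(20714)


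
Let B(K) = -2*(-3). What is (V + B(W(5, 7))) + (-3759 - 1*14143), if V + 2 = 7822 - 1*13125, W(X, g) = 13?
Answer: -23201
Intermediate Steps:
B(K) = 6
V = -5305 (V = -2 + (7822 - 1*13125) = -2 + (7822 - 13125) = -2 - 5303 = -5305)
(V + B(W(5, 7))) + (-3759 - 1*14143) = (-5305 + 6) + (-3759 - 1*14143) = -5299 + (-3759 - 14143) = -5299 - 17902 = -23201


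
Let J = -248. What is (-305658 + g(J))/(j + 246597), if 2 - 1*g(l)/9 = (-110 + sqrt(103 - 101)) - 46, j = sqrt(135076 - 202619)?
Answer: -(304236 + 9*sqrt(2))/(246597 + I*sqrt(67543)) ≈ -1.2338 + 0.0013003*I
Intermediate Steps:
j = I*sqrt(67543) (j = sqrt(-67543) = I*sqrt(67543) ≈ 259.89*I)
g(l) = 1422 - 9*sqrt(2) (g(l) = 18 - 9*((-110 + sqrt(103 - 101)) - 46) = 18 - 9*((-110 + sqrt(2)) - 46) = 18 - 9*(-156 + sqrt(2)) = 18 + (1404 - 9*sqrt(2)) = 1422 - 9*sqrt(2))
(-305658 + g(J))/(j + 246597) = (-305658 + (1422 - 9*sqrt(2)))/(I*sqrt(67543) + 246597) = (-304236 - 9*sqrt(2))/(246597 + I*sqrt(67543))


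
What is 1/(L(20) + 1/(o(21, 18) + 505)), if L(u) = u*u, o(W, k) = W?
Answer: 526/210401 ≈ 0.0025000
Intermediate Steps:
L(u) = u**2
1/(L(20) + 1/(o(21, 18) + 505)) = 1/(20**2 + 1/(21 + 505)) = 1/(400 + 1/526) = 1/(210401/526) = 526/210401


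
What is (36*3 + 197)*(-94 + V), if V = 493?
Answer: 121695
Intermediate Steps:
(36*3 + 197)*(-94 + V) = (36*3 + 197)*(-94 + 493) = (108 + 197)*399 = 305*399 = 121695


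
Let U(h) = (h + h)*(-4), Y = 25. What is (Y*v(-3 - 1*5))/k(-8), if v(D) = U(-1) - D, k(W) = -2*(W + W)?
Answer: 25/2 ≈ 12.500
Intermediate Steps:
k(W) = -4*W
U(h) = -8*h (U(h) = (2*h)*(-4) = -8*h)
v(D) = 8 - D (v(D) = -8*(-1) - D = 8 - D)
(Y*v(-3 - 1*5))/k(-8) = (25*(8 - (-3 - 1*5)))/((-4*(-8))) = (25*(8 - (-3 - 5)))/32 = (25*(8 - 1*(-8)))*(1/32) = (25*(8 + 8))*(1/32) = (25*16)*(1/32) = 400*(1/32) = 25/2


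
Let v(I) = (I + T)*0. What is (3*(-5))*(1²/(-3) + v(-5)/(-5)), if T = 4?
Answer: 5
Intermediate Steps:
v(I) = 0 (v(I) = (I + 4)*0 = (4 + I)*0 = 0)
(3*(-5))*(1²/(-3) + v(-5)/(-5)) = (3*(-5))*(1²/(-3) + 0/(-5)) = -15*(1*(-⅓) + 0*(-⅕)) = -15*(-⅓ + 0) = -15*(-⅓) = 5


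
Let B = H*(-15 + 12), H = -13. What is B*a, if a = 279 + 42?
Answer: 12519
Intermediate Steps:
B = 39 (B = -13*(-15 + 12) = -13*(-3) = 39)
a = 321
B*a = 39*321 = 12519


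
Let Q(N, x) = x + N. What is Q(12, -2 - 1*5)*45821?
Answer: 229105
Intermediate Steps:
Q(N, x) = N + x
Q(12, -2 - 1*5)*45821 = (12 + (-2 - 1*5))*45821 = (12 + (-2 - 5))*45821 = (12 - 7)*45821 = 5*45821 = 229105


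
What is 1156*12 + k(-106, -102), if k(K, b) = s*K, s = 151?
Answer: -2134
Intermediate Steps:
k(K, b) = 151*K
1156*12 + k(-106, -102) = 1156*12 + 151*(-106) = 13872 - 16006 = -2134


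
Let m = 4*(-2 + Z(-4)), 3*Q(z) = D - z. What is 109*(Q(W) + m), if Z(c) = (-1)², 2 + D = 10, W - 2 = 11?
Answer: -1853/3 ≈ -617.67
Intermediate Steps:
W = 13 (W = 2 + 11 = 13)
D = 8 (D = -2 + 10 = 8)
Z(c) = 1
Q(z) = 8/3 - z/3 (Q(z) = (8 - z)/3 = 8/3 - z/3)
m = -4 (m = 4*(-2 + 1) = 4*(-1) = -4)
109*(Q(W) + m) = 109*((8/3 - ⅓*13) - 4) = 109*((8/3 - 13/3) - 4) = 109*(-5/3 - 4) = 109*(-17/3) = -1853/3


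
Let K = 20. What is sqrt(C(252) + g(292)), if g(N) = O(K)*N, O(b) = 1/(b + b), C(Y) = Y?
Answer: sqrt(25930)/10 ≈ 16.103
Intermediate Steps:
O(b) = 1/(2*b)
g(N) = N/40 (g(N) = ((1/2)/20)*N = ((1/2)*(1/20))*N = N/40)
sqrt(C(252) + g(292)) = sqrt(252 + (1/40)*292) = sqrt(252 + 73/10) = sqrt(2593/10) = sqrt(25930)/10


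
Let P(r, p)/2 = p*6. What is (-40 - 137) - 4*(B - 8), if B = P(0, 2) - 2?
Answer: -233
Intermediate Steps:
P(r, p) = 12*p (P(r, p) = 2*(p*6) = 2*(6*p) = 12*p)
B = 22 (B = 12*2 - 2 = 24 - 2 = 22)
(-40 - 137) - 4*(B - 8) = (-40 - 137) - 4*(22 - 8) = -177 - 4*14 = -177 - 56 = -233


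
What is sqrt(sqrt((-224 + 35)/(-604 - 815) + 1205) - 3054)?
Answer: sqrt(-683268366 + 946*sqrt(67405811))/473 ≈ 54.948*I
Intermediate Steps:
sqrt(sqrt((-224 + 35)/(-604 - 815) + 1205) - 3054) = sqrt(sqrt(-189/(-1419) + 1205) - 3054) = sqrt(sqrt(-189*(-1/1419) + 1205) - 3054) = sqrt(sqrt(63/473 + 1205) - 3054) = sqrt(sqrt(570028/473) - 3054) = sqrt(2*sqrt(67405811)/473 - 3054) = sqrt(-3054 + 2*sqrt(67405811)/473)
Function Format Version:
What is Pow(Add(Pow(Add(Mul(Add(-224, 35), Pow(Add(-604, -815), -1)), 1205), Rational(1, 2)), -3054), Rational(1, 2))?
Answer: Mul(Rational(1, 473), Pow(Add(-683268366, Mul(946, Pow(67405811, Rational(1, 2)))), Rational(1, 2))) ≈ Mul(54.948, I)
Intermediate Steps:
Pow(Add(Pow(Add(Mul(Add(-224, 35), Pow(Add(-604, -815), -1)), 1205), Rational(1, 2)), -3054), Rational(1, 2)) = Pow(Add(Pow(Add(Mul(-189, Pow(-1419, -1)), 1205), Rational(1, 2)), -3054), Rational(1, 2)) = Pow(Add(Pow(Add(Mul(-189, Rational(-1, 1419)), 1205), Rational(1, 2)), -3054), Rational(1, 2)) = Pow(Add(Pow(Add(Rational(63, 473), 1205), Rational(1, 2)), -3054), Rational(1, 2)) = Pow(Add(Pow(Rational(570028, 473), Rational(1, 2)), -3054), Rational(1, 2)) = Pow(Add(Mul(Rational(2, 473), Pow(67405811, Rational(1, 2))), -3054), Rational(1, 2)) = Pow(Add(-3054, Mul(Rational(2, 473), Pow(67405811, Rational(1, 2)))), Rational(1, 2))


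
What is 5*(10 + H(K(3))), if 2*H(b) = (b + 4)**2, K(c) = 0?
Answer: 90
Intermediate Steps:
H(b) = (4 + b)**2/2 (H(b) = (b + 4)**2/2 = (4 + b)**2/2)
5*(10 + H(K(3))) = 5*(10 + (4 + 0)**2/2) = 5*(10 + (1/2)*4**2) = 5*(10 + (1/2)*16) = 5*(10 + 8) = 5*18 = 90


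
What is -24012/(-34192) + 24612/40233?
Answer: 150634025/114637228 ≈ 1.3140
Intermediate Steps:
-24012/(-34192) + 24612/40233 = -24012*(-1/34192) + 24612*(1/40233) = 6003/8548 + 8204/13411 = 150634025/114637228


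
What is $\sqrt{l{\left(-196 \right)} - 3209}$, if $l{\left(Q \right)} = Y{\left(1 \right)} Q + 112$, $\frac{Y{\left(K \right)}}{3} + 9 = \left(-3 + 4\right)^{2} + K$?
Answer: $\sqrt{1019} \approx 31.922$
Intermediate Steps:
$Y{\left(K \right)} = -24 + 3 K$ ($Y{\left(K \right)} = -27 + 3 \left(\left(-3 + 4\right)^{2} + K\right) = -27 + 3 \left(1^{2} + K\right) = -27 + 3 \left(1 + K\right) = -27 + \left(3 + 3 K\right) = -24 + 3 K$)
$l{\left(Q \right)} = 112 - 21 Q$ ($l{\left(Q \right)} = \left(-24 + 3 \cdot 1\right) Q + 112 = \left(-24 + 3\right) Q + 112 = - 21 Q + 112 = 112 - 21 Q$)
$\sqrt{l{\left(-196 \right)} - 3209} = \sqrt{\left(112 - -4116\right) - 3209} = \sqrt{\left(112 + 4116\right) - 3209} = \sqrt{4228 - 3209} = \sqrt{1019}$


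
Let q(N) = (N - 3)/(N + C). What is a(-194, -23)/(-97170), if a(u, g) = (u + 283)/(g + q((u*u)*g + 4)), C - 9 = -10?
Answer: 15408125/370096198632 ≈ 4.1633e-5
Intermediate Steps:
C = -1 (C = 9 - 10 = -1)
q(N) = (-3 + N)/(-1 + N) (q(N) = (N - 3)/(N - 1) = (-3 + N)/(-1 + N))
a(u, g) = (283 + u)/(g + (1 + g*u**2)/(3 + g*u**2)) (a(u, g) = (u + 283)/(g + (-3 + ((u*u)*g + 4))/(-1 + ((u*u)*g + 4))) = (283 + u)/(g + (-3 + (u**2*g + 4))/(-1 + (u**2*g + 4))) = (283 + u)/(g + (-3 + (g*u**2 + 4))/(-1 + (g*u**2 + 4))) = (283 + u)/(g + (-3 + (4 + g*u**2))/(-1 + (4 + g*u**2))) = (283 + u)/(g + (1 + g*u**2)/(3 + g*u**2)))
a(-194, -23)/(-97170) = ((3 - 23*(-194)**2)*(283 - 194)/(1 - 23*(-194)**2 - 23*(3 - 23*(-194)**2)))/(-97170) = ((3 - 23*37636)*89/(1 - 23*37636 - 23*(3 - 23*37636)))*(-1/97170) = ((3 - 865628)*89/(1 - 865628 - 23*(3 - 865628)))*(-1/97170) = (-865625*89/(1 - 865628 - 23*(-865625)))*(-1/97170) = (-865625*89/(1 - 865628 + 19909375))*(-1/97170) = (-865625*89/19043748)*(-1/97170) = ((1/19043748)*(-865625)*89)*(-1/97170) = -77040625/19043748*(-1/97170) = 15408125/370096198632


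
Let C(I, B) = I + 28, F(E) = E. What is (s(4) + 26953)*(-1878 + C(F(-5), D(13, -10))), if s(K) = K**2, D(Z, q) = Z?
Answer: -50027495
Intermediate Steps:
C(I, B) = 28 + I
(s(4) + 26953)*(-1878 + C(F(-5), D(13, -10))) = (4**2 + 26953)*(-1878 + (28 - 5)) = (16 + 26953)*(-1878 + 23) = 26969*(-1855) = -50027495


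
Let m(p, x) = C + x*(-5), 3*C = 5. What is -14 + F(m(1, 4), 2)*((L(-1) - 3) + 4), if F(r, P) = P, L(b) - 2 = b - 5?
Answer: -20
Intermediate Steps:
C = 5/3 (C = (⅓)*5 = 5/3 ≈ 1.6667)
m(p, x) = 5/3 - 5*x (m(p, x) = 5/3 + x*(-5) = 5/3 - 5*x)
L(b) = -3 + b (L(b) = 2 + (b - 5) = 2 + (-5 + b) = -3 + b)
-14 + F(m(1, 4), 2)*((L(-1) - 3) + 4) = -14 + 2*(((-3 - 1) - 3) + 4) = -14 + 2*((-4 - 3) + 4) = -14 + 2*(-7 + 4) = -14 + 2*(-3) = -14 - 6 = -20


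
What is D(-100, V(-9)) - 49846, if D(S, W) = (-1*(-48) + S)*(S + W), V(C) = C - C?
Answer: -44646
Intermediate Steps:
V(C) = 0
D(S, W) = (48 + S)*(S + W)
D(-100, V(-9)) - 49846 = ((-100)**2 + 48*(-100) + 48*0 - 100*0) - 49846 = (10000 - 4800 + 0 + 0) - 49846 = 5200 - 49846 = -44646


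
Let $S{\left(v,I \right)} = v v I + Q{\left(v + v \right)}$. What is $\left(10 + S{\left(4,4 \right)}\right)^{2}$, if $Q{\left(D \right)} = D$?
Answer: $6724$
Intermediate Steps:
$S{\left(v,I \right)} = 2 v + I v^{2}$ ($S{\left(v,I \right)} = v v I + \left(v + v\right) = v^{2} I + 2 v = I v^{2} + 2 v = 2 v + I v^{2}$)
$\left(10 + S{\left(4,4 \right)}\right)^{2} = \left(10 + 4 \left(2 + 4 \cdot 4\right)\right)^{2} = \left(10 + 4 \left(2 + 16\right)\right)^{2} = \left(10 + 4 \cdot 18\right)^{2} = \left(10 + 72\right)^{2} = 82^{2} = 6724$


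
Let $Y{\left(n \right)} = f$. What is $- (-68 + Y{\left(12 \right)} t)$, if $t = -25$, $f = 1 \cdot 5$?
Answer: $193$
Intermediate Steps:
$f = 5$
$Y{\left(n \right)} = 5$
$- (-68 + Y{\left(12 \right)} t) = - (-68 + 5 \left(-25\right)) = - (-68 - 125) = \left(-1\right) \left(-193\right) = 193$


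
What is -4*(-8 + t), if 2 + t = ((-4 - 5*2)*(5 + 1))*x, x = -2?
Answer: -632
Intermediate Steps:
t = 166 (t = -2 + ((-4 - 5*2)*(5 + 1))*(-2) = -2 + ((-4 - 10)*6)*(-2) = -2 - 14*6*(-2) = -2 - 84*(-2) = -2 + 168 = 166)
-4*(-8 + t) = -4*(-8 + 166) = -4*158 = -632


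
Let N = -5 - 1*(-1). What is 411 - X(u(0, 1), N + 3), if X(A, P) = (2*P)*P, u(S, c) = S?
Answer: 409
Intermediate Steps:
N = -4 (N = -5 + 1 = -4)
X(A, P) = 2*P²
411 - X(u(0, 1), N + 3) = 411 - 2*(-4 + 3)² = 411 - 2*(-1)² = 411 - 2 = 409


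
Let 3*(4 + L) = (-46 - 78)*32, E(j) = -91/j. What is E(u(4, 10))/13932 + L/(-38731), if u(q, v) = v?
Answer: 181306679/5396002920 ≈ 0.033600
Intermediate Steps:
L = -3980/3 (L = -4 + ((-46 - 78)*32)/3 = -4 + (-124*32)/3 = -4 + (⅓)*(-3968) = -4 - 3968/3 = -3980/3 ≈ -1326.7)
E(u(4, 10))/13932 + L/(-38731) = -91/10/13932 - 3980/3/(-38731) = -91*⅒*(1/13932) - 3980/3*(-1/38731) = -91/10*1/13932 + 3980/116193 = -91/139320 + 3980/116193 = 181306679/5396002920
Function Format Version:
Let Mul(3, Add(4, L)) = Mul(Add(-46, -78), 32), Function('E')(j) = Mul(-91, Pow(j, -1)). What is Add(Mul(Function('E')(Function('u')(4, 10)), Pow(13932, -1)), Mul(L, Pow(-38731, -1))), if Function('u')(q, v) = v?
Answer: Rational(181306679, 5396002920) ≈ 0.033600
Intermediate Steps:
L = Rational(-3980, 3) (L = Add(-4, Mul(Rational(1, 3), Mul(Add(-46, -78), 32))) = Add(-4, Mul(Rational(1, 3), Mul(-124, 32))) = Add(-4, Mul(Rational(1, 3), -3968)) = Add(-4, Rational(-3968, 3)) = Rational(-3980, 3) ≈ -1326.7)
Add(Mul(Function('E')(Function('u')(4, 10)), Pow(13932, -1)), Mul(L, Pow(-38731, -1))) = Add(Mul(Mul(-91, Pow(10, -1)), Pow(13932, -1)), Mul(Rational(-3980, 3), Pow(-38731, -1))) = Add(Mul(Mul(-91, Rational(1, 10)), Rational(1, 13932)), Mul(Rational(-3980, 3), Rational(-1, 38731))) = Add(Mul(Rational(-91, 10), Rational(1, 13932)), Rational(3980, 116193)) = Add(Rational(-91, 139320), Rational(3980, 116193)) = Rational(181306679, 5396002920)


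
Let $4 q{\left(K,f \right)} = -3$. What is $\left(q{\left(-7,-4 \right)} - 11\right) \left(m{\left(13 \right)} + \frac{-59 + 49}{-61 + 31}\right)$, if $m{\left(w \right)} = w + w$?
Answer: $- \frac{3713}{12} \approx -309.42$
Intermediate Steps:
$q{\left(K,f \right)} = - \frac{3}{4}$ ($q{\left(K,f \right)} = \frac{1}{4} \left(-3\right) = - \frac{3}{4}$)
$m{\left(w \right)} = 2 w$
$\left(q{\left(-7,-4 \right)} - 11\right) \left(m{\left(13 \right)} + \frac{-59 + 49}{-61 + 31}\right) = \left(- \frac{3}{4} - 11\right) \left(2 \cdot 13 + \frac{-59 + 49}{-61 + 31}\right) = - \frac{47 \left(26 - \frac{10}{-30}\right)}{4} = - \frac{47 \left(26 - - \frac{1}{3}\right)}{4} = - \frac{47 \left(26 + \frac{1}{3}\right)}{4} = \left(- \frac{47}{4}\right) \frac{79}{3} = - \frac{3713}{12}$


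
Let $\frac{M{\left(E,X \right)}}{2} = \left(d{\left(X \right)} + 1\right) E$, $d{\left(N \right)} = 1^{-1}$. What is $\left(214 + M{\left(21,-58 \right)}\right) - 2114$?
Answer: $-1816$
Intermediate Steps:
$d{\left(N \right)} = 1$
$M{\left(E,X \right)} = 4 E$ ($M{\left(E,X \right)} = 2 \left(1 + 1\right) E = 2 \cdot 2 E = 4 E$)
$\left(214 + M{\left(21,-58 \right)}\right) - 2114 = \left(214 + 4 \cdot 21\right) - 2114 = \left(214 + 84\right) - 2114 = 298 - 2114 = -1816$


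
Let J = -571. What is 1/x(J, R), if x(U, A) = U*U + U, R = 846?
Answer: 1/325470 ≈ 3.0725e-6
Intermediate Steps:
x(U, A) = U + U**2 (x(U, A) = U**2 + U = U + U**2)
1/x(J, R) = 1/(-571*(1 - 571)) = 1/(-571*(-570)) = 1/325470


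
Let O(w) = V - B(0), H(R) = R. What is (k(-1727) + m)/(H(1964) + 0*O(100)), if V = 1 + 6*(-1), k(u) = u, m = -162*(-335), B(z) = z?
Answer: 52543/1964 ≈ 26.753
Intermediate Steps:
m = 54270
V = -5 (V = 1 - 6 = -5)
O(w) = -5 (O(w) = -5 - 1*0 = -5 + 0 = -5)
(k(-1727) + m)/(H(1964) + 0*O(100)) = (-1727 + 54270)/(1964 + 0*(-5)) = 52543/(1964 + 0) = 52543/1964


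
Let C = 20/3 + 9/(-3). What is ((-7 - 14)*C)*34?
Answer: -2618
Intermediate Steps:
C = 11/3 (C = 20*(⅓) + 9*(-⅓) = 20/3 - 3 = 11/3 ≈ 3.6667)
((-7 - 14)*C)*34 = ((-7 - 14)*(11/3))*34 = -21*11/3*34 = -77*34 = -2618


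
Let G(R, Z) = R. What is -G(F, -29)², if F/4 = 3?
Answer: -144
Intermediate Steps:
F = 12 (F = 4*3 = 12)
-G(F, -29)² = -1*12² = -1*144 = -144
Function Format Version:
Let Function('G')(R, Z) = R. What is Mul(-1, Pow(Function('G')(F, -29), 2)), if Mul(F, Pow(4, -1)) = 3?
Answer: -144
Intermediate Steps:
F = 12 (F = Mul(4, 3) = 12)
Mul(-1, Pow(Function('G')(F, -29), 2)) = Mul(-1, Pow(12, 2)) = Mul(-1, 144) = -144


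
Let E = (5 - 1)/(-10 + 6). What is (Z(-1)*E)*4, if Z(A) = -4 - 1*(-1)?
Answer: 12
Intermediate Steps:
E = -1 (E = 4/(-4) = 4*(-1/4) = -1)
Z(A) = -3 (Z(A) = -4 + 1 = -3)
(Z(-1)*E)*4 = -3*(-1)*4 = 3*4 = 12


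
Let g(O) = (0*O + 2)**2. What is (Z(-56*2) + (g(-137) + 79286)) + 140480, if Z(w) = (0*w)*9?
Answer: 219770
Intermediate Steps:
Z(w) = 0 (Z(w) = 0*9 = 0)
g(O) = 4 (g(O) = (0 + 2)**2 = 2**2 = 4)
(Z(-56*2) + (g(-137) + 79286)) + 140480 = (0 + (4 + 79286)) + 140480 = (0 + 79290) + 140480 = 79290 + 140480 = 219770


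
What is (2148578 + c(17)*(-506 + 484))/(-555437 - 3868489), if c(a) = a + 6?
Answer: -358012/737321 ≈ -0.48556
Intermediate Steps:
c(a) = 6 + a
(2148578 + c(17)*(-506 + 484))/(-555437 - 3868489) = (2148578 + (6 + 17)*(-506 + 484))/(-555437 - 3868489) = (2148578 + 23*(-22))/(-4423926) = (2148578 - 506)*(-1/4423926) = 2148072*(-1/4423926) = -358012/737321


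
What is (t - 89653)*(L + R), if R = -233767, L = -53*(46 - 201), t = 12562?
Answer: 17388029232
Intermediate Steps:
L = 8215 (L = -53*(-155) = 8215)
(t - 89653)*(L + R) = (12562 - 89653)*(8215 - 233767) = -77091*(-225552) = 17388029232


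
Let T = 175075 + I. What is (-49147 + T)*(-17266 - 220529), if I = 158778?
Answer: -67701663270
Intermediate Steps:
T = 333853 (T = 175075 + 158778 = 333853)
(-49147 + T)*(-17266 - 220529) = (-49147 + 333853)*(-17266 - 220529) = 284706*(-237795) = -67701663270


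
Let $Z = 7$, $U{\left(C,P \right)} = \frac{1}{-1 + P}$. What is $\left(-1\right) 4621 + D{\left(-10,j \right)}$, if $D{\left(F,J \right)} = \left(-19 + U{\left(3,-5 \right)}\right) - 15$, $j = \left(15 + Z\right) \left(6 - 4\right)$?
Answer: $- \frac{27931}{6} \approx -4655.2$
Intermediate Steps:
$j = 44$ ($j = \left(15 + 7\right) \left(6 - 4\right) = 22 \cdot 2 = 44$)
$D{\left(F,J \right)} = - \frac{205}{6}$ ($D{\left(F,J \right)} = \left(-19 + \frac{1}{-1 - 5}\right) - 15 = \left(-19 + \frac{1}{-6}\right) - 15 = \left(-19 - \frac{1}{6}\right) - 15 = - \frac{115}{6} - 15 = - \frac{205}{6}$)
$\left(-1\right) 4621 + D{\left(-10,j \right)} = \left(-1\right) 4621 - \frac{205}{6} = -4621 - \frac{205}{6} = - \frac{27931}{6}$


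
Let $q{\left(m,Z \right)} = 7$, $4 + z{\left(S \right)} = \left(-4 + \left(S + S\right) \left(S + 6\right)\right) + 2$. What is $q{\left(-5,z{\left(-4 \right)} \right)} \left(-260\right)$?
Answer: $-1820$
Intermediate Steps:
$z{\left(S \right)} = -6 + 2 S \left(6 + S\right)$ ($z{\left(S \right)} = -4 + \left(\left(-4 + \left(S + S\right) \left(S + 6\right)\right) + 2\right) = -4 + \left(\left(-4 + 2 S \left(6 + S\right)\right) + 2\right) = -4 + \left(-2 + 2 S \left(6 + S\right)\right) = -6 + 2 S \left(6 + S\right)$)
$q{\left(-5,z{\left(-4 \right)} \right)} \left(-260\right) = 7 \left(-260\right) = -1820$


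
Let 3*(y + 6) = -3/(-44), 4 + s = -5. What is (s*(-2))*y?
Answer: -2367/22 ≈ -107.59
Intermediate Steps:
s = -9 (s = -4 - 5 = -9)
y = -263/44 (y = -6 + (-3/(-44))/3 = -6 + (-3*(-1/44))/3 = -6 + (⅓)*(3/44) = -6 + 1/44 = -263/44 ≈ -5.9773)
(s*(-2))*y = -9*(-2)*(-263/44) = 18*(-263/44) = -2367/22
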